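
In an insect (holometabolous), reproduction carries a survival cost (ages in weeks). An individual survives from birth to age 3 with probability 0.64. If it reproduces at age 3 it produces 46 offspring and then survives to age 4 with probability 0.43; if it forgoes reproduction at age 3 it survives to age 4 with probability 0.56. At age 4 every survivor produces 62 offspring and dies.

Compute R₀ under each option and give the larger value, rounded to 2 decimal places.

46.50

breed at age 3: R₀ = 0.64 × (46 + 0.43 × 62) = 0.64 × 72.6600 = 46.5024
delay to age 4: R₀ = 0.64 × (0.56 × 62) = 0.64 × 34.7200 = 22.2208
Higher: breed at age 3 (46.5024).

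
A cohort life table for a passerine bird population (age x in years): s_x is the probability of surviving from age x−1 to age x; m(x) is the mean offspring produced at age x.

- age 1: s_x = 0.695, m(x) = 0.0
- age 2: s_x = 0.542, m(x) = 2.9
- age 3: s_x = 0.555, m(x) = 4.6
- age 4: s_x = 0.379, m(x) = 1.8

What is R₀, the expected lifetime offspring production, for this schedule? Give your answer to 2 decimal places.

2.20

Survivorship from birth: l_x = s_1·s_2·…·s_x.
  l_1 = 0.69500
  l_2 = 0.37669
  l_3 = 0.20906
  l_4 = 0.07923
R₀ = Σ l_x m(x):
  age 1: 0.69500 × 0.0 = 0.0000
  age 2: 0.37669 × 2.9 = 1.0924
  age 3: 0.20906 × 4.6 = 0.9617
  age 4: 0.07923 × 1.8 = 0.1426
R₀ = 0.0000 + 1.0924 + 0.9617 + 0.1426 = 2.1967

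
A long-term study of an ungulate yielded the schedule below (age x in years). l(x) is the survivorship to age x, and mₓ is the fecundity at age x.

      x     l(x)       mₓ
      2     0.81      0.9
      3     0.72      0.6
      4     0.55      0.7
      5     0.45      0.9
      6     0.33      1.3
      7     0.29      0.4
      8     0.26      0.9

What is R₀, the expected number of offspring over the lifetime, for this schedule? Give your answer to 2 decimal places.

2.73

R₀ = Σ l(x) mₓ:
  age 2: 0.81 × 0.9 = 0.7290
  age 3: 0.72 × 0.6 = 0.4320
  age 4: 0.55 × 0.7 = 0.3850
  age 5: 0.45 × 0.9 = 0.4050
  age 6: 0.33 × 1.3 = 0.4290
  age 7: 0.29 × 0.4 = 0.1160
  age 8: 0.26 × 0.9 = 0.2340
R₀ = 0.7290 + 0.4320 + 0.3850 + 0.4050 + 0.4290 + 0.1160 + 0.2340 = 2.7300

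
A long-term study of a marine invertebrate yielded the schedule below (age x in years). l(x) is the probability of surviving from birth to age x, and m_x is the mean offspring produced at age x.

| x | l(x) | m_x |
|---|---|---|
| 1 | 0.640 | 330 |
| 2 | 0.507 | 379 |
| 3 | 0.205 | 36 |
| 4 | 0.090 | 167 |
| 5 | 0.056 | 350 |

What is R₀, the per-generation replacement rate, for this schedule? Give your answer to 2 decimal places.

R₀ = Σ l(x) m_x:
  age 1: 0.640 × 330 = 211.2000
  age 2: 0.507 × 379 = 192.1530
  age 3: 0.205 × 36 = 7.3800
  age 4: 0.090 × 167 = 15.0300
  age 5: 0.056 × 350 = 19.6000
R₀ = 211.2000 + 192.1530 + 7.3800 + 15.0300 + 19.6000 = 445.3630

445.36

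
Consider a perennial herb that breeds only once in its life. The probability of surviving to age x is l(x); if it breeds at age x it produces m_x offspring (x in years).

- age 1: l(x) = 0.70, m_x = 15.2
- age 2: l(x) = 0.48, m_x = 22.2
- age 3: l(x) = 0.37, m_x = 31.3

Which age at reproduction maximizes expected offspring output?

Expected offspring if breeding at age x = l(x) × m_x:
  age 1: 0.70 × 15.2 = 10.640
  age 2: 0.48 × 22.2 = 10.656
  age 3: 0.37 × 31.3 = 11.581
Maximum at age 3 (11.581).

3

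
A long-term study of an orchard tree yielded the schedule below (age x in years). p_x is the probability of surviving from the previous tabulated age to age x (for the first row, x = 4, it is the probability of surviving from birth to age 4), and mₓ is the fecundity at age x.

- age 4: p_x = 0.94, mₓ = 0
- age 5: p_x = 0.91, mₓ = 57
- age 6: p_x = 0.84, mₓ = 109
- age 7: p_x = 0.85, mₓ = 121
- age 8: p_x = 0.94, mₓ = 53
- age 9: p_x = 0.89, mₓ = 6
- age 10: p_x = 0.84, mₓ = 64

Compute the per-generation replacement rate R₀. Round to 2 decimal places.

Survivorship from birth: l_x = p_4·p_5·…·p_x.
  l_4 = 0.94000
  l_5 = 0.85540
  l_6 = 0.71854
  l_7 = 0.61076
  l_8 = 0.57411
  l_9 = 0.51096
  l_10 = 0.42920
R₀ = Σ l_x mₓ:
  age 4: 0.94000 × 0 = 0.0000
  age 5: 0.85540 × 57 = 48.7578
  age 6: 0.71854 × 109 = 78.3209
  age 7: 0.61076 × 121 = 73.9020
  age 8: 0.57411 × 53 = 30.4278
  age 9: 0.51096 × 6 = 3.0658
  age 10: 0.42920 × 64 = 27.4688
R₀ = 0.0000 + 48.7578 + 78.3209 + 73.9020 + 30.4278 + 3.0658 + 27.4688 = 261.9430

261.94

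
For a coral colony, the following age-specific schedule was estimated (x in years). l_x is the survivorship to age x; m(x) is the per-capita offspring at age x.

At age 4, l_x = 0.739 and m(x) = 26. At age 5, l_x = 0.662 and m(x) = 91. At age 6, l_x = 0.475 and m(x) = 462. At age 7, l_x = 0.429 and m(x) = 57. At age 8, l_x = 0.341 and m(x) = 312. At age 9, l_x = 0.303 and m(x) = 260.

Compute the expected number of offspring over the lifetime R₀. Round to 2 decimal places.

R₀ = Σ l_x m(x):
  age 4: 0.739 × 26 = 19.2140
  age 5: 0.662 × 91 = 60.2420
  age 6: 0.475 × 462 = 219.4500
  age 7: 0.429 × 57 = 24.4530
  age 8: 0.341 × 312 = 106.3920
  age 9: 0.303 × 260 = 78.7800
R₀ = 19.2140 + 60.2420 + 219.4500 + 24.4530 + 106.3920 + 78.7800 = 508.5310

508.53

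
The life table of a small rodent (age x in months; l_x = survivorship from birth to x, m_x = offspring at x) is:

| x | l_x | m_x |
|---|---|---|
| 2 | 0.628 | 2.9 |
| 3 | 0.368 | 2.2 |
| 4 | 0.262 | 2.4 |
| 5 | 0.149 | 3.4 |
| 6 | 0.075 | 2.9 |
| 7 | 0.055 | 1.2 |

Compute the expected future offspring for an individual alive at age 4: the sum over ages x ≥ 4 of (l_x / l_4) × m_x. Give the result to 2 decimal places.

l_4 = 0.262. Conditional survival from age 4 to x is l_x / l_4.
  x=4: (0.262/0.262) × 2.4 = 2.4000
  x=5: (0.149/0.262) × 3.4 = 1.9336
  x=6: (0.075/0.262) × 2.9 = 0.8302
  x=7: (0.055/0.262) × 1.2 = 0.2519
Sum = 2.4000 + 1.9336 + 0.8302 + 0.2519 = 5.4156

5.42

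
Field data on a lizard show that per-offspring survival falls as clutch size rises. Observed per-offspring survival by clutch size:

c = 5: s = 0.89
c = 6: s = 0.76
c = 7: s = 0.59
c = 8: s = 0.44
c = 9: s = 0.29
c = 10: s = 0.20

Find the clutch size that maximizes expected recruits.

Expected recruits = c × s(c):
  c=5: 5 × 0.89 = 4.450
  c=6: 6 × 0.76 = 4.560
  c=7: 7 × 0.59 = 4.130
  c=8: 8 × 0.44 = 3.520
  c=9: 9 × 0.29 = 2.610
  c=10: 10 × 0.20 = 2.000
Maximum at c = 6 (4.560 recruits).

6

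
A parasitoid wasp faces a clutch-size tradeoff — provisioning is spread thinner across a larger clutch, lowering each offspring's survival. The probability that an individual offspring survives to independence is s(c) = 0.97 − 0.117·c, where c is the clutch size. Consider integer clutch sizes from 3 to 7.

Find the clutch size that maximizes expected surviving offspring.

Expected surviving offspring = c × s(c):
  c=3: 3 × 0.619 = 1.857
  c=4: 4 × 0.502 = 2.008
  c=5: 5 × 0.385 = 1.925
  c=6: 6 × 0.268 = 1.608
  c=7: 7 × 0.151 = 1.057
Maximum at c = 4 (2.008 surviving offspring).

4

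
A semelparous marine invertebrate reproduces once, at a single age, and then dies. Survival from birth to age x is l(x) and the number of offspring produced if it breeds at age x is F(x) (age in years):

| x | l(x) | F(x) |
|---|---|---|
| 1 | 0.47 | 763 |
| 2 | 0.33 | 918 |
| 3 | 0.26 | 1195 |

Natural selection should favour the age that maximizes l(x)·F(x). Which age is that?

1

Expected offspring if breeding at age x = l(x) × F(x):
  age 1: 0.47 × 763 = 358.610
  age 2: 0.33 × 918 = 302.940
  age 3: 0.26 × 1195 = 310.700
Maximum at age 1 (358.610).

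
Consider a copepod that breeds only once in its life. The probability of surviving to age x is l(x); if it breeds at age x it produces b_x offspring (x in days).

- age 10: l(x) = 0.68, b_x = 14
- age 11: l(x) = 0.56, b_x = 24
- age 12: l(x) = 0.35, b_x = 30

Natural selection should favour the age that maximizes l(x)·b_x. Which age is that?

Expected offspring if breeding at age x = l(x) × b_x:
  age 10: 0.68 × 14 = 9.520
  age 11: 0.56 × 24 = 13.440
  age 12: 0.35 × 30 = 10.500
Maximum at age 11 (13.440).

11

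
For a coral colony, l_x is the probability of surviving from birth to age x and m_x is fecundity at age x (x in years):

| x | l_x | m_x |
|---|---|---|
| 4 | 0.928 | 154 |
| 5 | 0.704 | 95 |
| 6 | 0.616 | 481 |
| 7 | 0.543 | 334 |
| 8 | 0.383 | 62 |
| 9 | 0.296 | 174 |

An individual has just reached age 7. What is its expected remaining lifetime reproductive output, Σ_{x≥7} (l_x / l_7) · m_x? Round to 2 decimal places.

l_7 = 0.543. Conditional survival from age 7 to x is l_x / l_7.
  x=7: (0.543/0.543) × 334 = 334.0000
  x=8: (0.383/0.543) × 62 = 43.7311
  x=9: (0.296/0.543) × 174 = 94.8508
Sum = 334.0000 + 43.7311 + 94.8508 = 472.5820

472.58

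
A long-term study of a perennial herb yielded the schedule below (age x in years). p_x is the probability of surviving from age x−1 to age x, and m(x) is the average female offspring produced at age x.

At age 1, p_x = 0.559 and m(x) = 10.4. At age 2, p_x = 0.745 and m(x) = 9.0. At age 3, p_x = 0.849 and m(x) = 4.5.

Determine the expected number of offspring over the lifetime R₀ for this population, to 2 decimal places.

11.15

Survivorship from birth: l_x = p_1·p_2·…·p_x.
  l_1 = 0.55900
  l_2 = 0.41646
  l_3 = 0.35357
R₀ = Σ l_x m(x):
  age 1: 0.55900 × 10.4 = 5.8136
  age 2: 0.41646 × 9.0 = 3.7481
  age 3: 0.35357 × 4.5 = 1.5911
R₀ = 5.8136 + 3.7481 + 1.5911 = 11.1528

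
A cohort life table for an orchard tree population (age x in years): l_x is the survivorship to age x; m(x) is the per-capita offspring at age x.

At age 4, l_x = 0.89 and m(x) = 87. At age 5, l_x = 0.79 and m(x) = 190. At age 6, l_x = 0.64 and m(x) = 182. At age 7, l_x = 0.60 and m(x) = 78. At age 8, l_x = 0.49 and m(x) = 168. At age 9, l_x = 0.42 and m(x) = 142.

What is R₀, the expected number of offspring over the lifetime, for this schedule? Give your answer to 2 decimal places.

532.77

R₀ = Σ l_x m(x):
  age 4: 0.89 × 87 = 77.4300
  age 5: 0.79 × 190 = 150.1000
  age 6: 0.64 × 182 = 116.4800
  age 7: 0.60 × 78 = 46.8000
  age 8: 0.49 × 168 = 82.3200
  age 9: 0.42 × 142 = 59.6400
R₀ = 77.4300 + 150.1000 + 116.4800 + 46.8000 + 82.3200 + 59.6400 = 532.7700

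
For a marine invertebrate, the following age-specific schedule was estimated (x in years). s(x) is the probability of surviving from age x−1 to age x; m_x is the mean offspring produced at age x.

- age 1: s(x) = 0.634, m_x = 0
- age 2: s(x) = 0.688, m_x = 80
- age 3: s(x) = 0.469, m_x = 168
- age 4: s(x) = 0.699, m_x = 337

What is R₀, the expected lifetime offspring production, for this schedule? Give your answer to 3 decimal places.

Survivorship from birth: l_x = s_1·s_2·…·s_x.
  l_1 = 0.63400
  l_2 = 0.43619
  l_3 = 0.20457
  l_4 = 0.14300
R₀ = Σ l_x m_x:
  age 1: 0.63400 × 0 = 0.0000
  age 2: 0.43619 × 80 = 34.8952
  age 3: 0.20457 × 168 = 34.3678
  age 4: 0.14300 × 337 = 48.1910
R₀ = 0.0000 + 34.8952 + 34.3678 + 48.1910 = 117.4540

117.454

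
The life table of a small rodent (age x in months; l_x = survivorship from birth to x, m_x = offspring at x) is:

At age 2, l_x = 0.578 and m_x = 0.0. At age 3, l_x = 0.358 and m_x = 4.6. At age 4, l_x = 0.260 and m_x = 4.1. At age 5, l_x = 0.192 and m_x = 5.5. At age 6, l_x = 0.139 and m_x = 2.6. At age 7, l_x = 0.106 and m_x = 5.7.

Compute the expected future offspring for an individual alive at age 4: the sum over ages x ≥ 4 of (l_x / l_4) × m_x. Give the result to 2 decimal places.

11.88

l_4 = 0.260. Conditional survival from age 4 to x is l_x / l_4.
  x=4: (0.260/0.260) × 4.1 = 4.1000
  x=5: (0.192/0.260) × 5.5 = 4.0615
  x=6: (0.139/0.260) × 2.6 = 1.3900
  x=7: (0.106/0.260) × 5.7 = 2.3238
Sum = 4.1000 + 4.0615 + 1.3900 + 2.3238 = 11.8754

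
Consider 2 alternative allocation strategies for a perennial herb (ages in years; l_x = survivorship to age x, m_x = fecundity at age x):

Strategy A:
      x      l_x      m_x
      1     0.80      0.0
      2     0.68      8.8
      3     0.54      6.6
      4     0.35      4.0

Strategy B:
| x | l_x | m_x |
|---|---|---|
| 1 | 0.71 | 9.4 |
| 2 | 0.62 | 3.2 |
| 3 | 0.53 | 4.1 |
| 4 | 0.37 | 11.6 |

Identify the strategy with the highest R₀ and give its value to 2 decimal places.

15.12

Strategy A: R₀ = 0.80×0.0 + 0.68×8.8 + 0.54×6.6 + 0.35×4.0 = 10.9480
Strategy B: R₀ = 0.71×9.4 + 0.62×3.2 + 0.53×4.1 + 0.37×11.6 = 15.1230
Highest R₀: strategy B with 15.1230.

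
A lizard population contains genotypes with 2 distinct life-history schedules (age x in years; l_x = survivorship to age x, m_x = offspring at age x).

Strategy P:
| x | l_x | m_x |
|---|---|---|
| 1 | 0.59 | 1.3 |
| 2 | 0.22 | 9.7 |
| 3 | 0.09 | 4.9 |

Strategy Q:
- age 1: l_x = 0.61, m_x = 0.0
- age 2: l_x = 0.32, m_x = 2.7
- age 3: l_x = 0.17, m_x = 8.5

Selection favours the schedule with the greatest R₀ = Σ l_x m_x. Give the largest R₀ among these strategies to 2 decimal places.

Strategy P: R₀ = 0.59×1.3 + 0.22×9.7 + 0.09×4.9 = 3.3420
Strategy Q: R₀ = 0.61×0.0 + 0.32×2.7 + 0.17×8.5 = 2.3090
Highest R₀: strategy P with 3.3420.

3.34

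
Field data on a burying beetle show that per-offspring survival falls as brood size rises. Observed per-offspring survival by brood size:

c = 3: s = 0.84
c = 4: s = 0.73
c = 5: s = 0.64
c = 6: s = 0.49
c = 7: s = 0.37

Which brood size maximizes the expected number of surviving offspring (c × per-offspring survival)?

5

Expected surviving offspring = c × s(c):
  c=3: 3 × 0.84 = 2.520
  c=4: 4 × 0.73 = 2.920
  c=5: 5 × 0.64 = 3.200
  c=6: 6 × 0.49 = 2.940
  c=7: 7 × 0.37 = 2.590
Maximum at c = 5 (3.200 surviving offspring).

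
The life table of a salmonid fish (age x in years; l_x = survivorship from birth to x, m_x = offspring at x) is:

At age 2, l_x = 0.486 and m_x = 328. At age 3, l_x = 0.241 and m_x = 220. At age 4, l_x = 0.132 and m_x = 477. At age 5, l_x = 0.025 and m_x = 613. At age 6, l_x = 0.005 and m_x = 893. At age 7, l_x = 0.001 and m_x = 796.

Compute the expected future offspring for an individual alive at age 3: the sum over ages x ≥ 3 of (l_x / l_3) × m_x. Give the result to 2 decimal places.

566.68

l_3 = 0.241. Conditional survival from age 3 to x is l_x / l_3.
  x=3: (0.241/0.241) × 220 = 220.0000
  x=4: (0.132/0.241) × 477 = 261.2614
  x=5: (0.025/0.241) × 613 = 63.5892
  x=6: (0.005/0.241) × 893 = 18.5270
  x=7: (0.001/0.241) × 796 = 3.3029
Sum = 220.0000 + 261.2614 + 63.5892 + 18.5270 + 3.3029 = 566.6805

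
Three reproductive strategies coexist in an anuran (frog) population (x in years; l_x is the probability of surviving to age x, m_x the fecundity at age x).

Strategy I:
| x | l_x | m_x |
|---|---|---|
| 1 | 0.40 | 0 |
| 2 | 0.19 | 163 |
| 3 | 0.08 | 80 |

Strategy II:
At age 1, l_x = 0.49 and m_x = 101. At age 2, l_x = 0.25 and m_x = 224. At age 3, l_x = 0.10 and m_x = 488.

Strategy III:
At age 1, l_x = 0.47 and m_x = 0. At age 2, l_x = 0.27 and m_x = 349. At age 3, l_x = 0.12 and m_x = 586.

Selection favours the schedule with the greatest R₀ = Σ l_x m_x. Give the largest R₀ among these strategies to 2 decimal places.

Strategy I: R₀ = 0.40×0 + 0.19×163 + 0.08×80 = 37.3700
Strategy II: R₀ = 0.49×101 + 0.25×224 + 0.10×488 = 154.2900
Strategy III: R₀ = 0.47×0 + 0.27×349 + 0.12×586 = 164.5500
Highest R₀: strategy III with 164.5500.

164.55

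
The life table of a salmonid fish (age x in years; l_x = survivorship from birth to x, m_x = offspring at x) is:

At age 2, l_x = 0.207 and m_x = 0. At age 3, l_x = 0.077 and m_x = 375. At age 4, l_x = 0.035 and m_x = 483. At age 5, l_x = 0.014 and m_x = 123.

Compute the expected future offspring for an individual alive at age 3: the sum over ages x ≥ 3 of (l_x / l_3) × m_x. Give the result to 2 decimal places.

616.91

l_3 = 0.077. Conditional survival from age 3 to x is l_x / l_3.
  x=3: (0.077/0.077) × 375 = 375.0000
  x=4: (0.035/0.077) × 483 = 219.5455
  x=5: (0.014/0.077) × 123 = 22.3636
Sum = 375.0000 + 219.5455 + 22.3636 = 616.9091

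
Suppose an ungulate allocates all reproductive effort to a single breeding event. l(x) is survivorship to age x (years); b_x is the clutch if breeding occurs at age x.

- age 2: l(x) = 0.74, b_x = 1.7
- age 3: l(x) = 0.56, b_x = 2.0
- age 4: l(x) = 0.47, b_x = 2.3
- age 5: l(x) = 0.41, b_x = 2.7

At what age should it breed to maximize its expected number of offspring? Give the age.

2

Expected offspring if breeding at age x = l(x) × b_x:
  age 2: 0.74 × 1.7 = 1.258
  age 3: 0.56 × 2.0 = 1.120
  age 4: 0.47 × 2.3 = 1.081
  age 5: 0.41 × 2.7 = 1.107
Maximum at age 2 (1.258).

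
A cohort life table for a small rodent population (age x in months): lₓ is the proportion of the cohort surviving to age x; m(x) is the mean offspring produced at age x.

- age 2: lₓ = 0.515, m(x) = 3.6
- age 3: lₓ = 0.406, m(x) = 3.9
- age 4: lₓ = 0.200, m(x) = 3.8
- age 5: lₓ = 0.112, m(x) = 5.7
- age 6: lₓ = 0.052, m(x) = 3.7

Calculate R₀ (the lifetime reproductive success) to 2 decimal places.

5.03

R₀ = Σ lₓ m(x):
  age 2: 0.515 × 3.6 = 1.8540
  age 3: 0.406 × 3.9 = 1.5834
  age 4: 0.200 × 3.8 = 0.7600
  age 5: 0.112 × 5.7 = 0.6384
  age 6: 0.052 × 3.7 = 0.1924
R₀ = 1.8540 + 1.5834 + 0.7600 + 0.6384 + 0.1924 = 5.0282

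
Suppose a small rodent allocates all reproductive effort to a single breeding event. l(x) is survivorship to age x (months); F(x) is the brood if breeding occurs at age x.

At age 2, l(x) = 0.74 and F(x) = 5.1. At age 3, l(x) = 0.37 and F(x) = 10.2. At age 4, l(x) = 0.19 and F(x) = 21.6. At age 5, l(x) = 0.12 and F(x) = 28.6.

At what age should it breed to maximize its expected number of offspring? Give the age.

Expected offspring if breeding at age x = l(x) × F(x):
  age 2: 0.74 × 5.1 = 3.774
  age 3: 0.37 × 10.2 = 3.774
  age 4: 0.19 × 21.6 = 4.104
  age 5: 0.12 × 28.6 = 3.432
Maximum at age 4 (4.104).

4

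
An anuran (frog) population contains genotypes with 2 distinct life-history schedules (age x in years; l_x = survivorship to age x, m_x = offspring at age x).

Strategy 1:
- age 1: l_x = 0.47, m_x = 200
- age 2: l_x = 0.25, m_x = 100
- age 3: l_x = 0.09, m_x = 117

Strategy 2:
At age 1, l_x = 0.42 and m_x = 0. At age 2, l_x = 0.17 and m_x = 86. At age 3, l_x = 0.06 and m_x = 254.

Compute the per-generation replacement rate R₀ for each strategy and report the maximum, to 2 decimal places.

Strategy 1: R₀ = 0.47×200 + 0.25×100 + 0.09×117 = 129.5300
Strategy 2: R₀ = 0.42×0 + 0.17×86 + 0.06×254 = 29.8600
Highest R₀: strategy 1 with 129.5300.

129.53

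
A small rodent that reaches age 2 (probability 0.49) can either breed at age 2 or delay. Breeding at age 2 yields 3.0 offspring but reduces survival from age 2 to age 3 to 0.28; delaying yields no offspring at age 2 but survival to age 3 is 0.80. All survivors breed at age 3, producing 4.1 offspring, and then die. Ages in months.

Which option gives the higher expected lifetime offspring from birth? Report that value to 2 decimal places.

breed at age 2: R₀ = 0.49 × (3.0 + 0.28 × 4.1) = 0.49 × 4.1480 = 2.0325
delay to age 3: R₀ = 0.49 × (0.80 × 4.1) = 0.49 × 3.2800 = 1.6072
Higher: breed at age 2 (2.0325).

2.03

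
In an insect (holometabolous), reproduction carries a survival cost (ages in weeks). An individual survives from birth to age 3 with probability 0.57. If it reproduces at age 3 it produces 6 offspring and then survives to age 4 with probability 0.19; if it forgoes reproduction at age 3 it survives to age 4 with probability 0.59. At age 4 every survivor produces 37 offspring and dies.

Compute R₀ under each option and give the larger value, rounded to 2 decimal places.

breed at age 3: R₀ = 0.57 × (6 + 0.19 × 37) = 0.57 × 13.0300 = 7.4271
delay to age 4: R₀ = 0.57 × (0.59 × 37) = 0.57 × 21.8300 = 12.4431
Higher: delay to age 4 (12.4431).

12.44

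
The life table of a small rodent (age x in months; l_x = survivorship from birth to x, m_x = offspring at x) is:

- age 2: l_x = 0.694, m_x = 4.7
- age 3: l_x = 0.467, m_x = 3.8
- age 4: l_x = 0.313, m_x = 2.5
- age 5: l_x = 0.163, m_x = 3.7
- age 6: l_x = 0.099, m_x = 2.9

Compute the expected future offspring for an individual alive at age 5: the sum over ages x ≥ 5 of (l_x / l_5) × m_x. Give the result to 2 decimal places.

5.46

l_5 = 0.163. Conditional survival from age 5 to x is l_x / l_5.
  x=5: (0.163/0.163) × 3.7 = 3.7000
  x=6: (0.099/0.163) × 2.9 = 1.7613
Sum = 3.7000 + 1.7613 = 5.4613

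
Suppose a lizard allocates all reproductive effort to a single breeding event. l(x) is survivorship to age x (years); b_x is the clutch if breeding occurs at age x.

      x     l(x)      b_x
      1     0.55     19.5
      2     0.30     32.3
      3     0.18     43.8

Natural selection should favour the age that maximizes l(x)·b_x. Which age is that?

1

Expected offspring if breeding at age x = l(x) × b_x:
  age 1: 0.55 × 19.5 = 10.725
  age 2: 0.30 × 32.3 = 9.690
  age 3: 0.18 × 43.8 = 7.884
Maximum at age 1 (10.725).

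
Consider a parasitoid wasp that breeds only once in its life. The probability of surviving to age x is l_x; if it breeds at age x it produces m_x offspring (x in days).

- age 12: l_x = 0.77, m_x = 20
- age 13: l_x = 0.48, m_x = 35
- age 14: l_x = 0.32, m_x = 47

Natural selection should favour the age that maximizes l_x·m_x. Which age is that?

13

Expected offspring if breeding at age x = l_x × m_x:
  age 12: 0.77 × 20 = 15.400
  age 13: 0.48 × 35 = 16.800
  age 14: 0.32 × 47 = 15.040
Maximum at age 13 (16.800).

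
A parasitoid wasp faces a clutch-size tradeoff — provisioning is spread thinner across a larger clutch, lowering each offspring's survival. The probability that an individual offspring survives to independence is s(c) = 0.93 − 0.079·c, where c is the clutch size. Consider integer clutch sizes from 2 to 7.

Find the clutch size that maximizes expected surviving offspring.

Expected surviving offspring = c × s(c):
  c=2: 2 × 0.772 = 1.544
  c=3: 3 × 0.693 = 2.079
  c=4: 4 × 0.614 = 2.456
  c=5: 5 × 0.535 = 2.675
  c=6: 6 × 0.456 = 2.736
  c=7: 7 × 0.377 = 2.639
Maximum at c = 6 (2.736 surviving offspring).

6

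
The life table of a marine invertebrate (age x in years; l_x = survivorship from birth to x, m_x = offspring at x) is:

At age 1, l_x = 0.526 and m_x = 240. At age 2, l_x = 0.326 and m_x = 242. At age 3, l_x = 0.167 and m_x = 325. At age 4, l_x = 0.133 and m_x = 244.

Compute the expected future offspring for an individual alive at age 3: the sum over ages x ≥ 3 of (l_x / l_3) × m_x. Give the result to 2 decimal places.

l_3 = 0.167. Conditional survival from age 3 to x is l_x / l_3.
  x=3: (0.167/0.167) × 325 = 325.0000
  x=4: (0.133/0.167) × 244 = 194.3234
Sum = 325.0000 + 194.3234 = 519.3234

519.32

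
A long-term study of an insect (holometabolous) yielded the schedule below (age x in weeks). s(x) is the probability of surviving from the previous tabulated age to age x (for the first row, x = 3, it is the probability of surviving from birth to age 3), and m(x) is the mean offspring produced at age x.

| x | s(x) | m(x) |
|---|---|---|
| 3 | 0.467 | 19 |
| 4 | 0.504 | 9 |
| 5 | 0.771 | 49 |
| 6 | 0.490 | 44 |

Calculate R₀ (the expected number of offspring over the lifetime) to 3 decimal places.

Survivorship from birth: l_x = s_3·s_4·…·s_x.
  l_3 = 0.46700
  l_4 = 0.23537
  l_5 = 0.18147
  l_6 = 0.08892
R₀ = Σ l_x m(x):
  age 3: 0.46700 × 19 = 8.8730
  age 4: 0.23537 × 9 = 2.1183
  age 5: 0.18147 × 49 = 8.8920
  age 6: 0.08892 × 44 = 3.9125
R₀ = 8.8730 + 2.1183 + 8.8920 + 3.9125 = 23.7958

23.796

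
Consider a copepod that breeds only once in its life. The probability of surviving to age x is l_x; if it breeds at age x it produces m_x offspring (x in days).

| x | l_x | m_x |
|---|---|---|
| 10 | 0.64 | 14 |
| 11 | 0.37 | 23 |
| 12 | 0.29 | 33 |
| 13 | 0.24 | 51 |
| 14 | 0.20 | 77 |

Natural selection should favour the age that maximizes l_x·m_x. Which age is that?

14

Expected offspring if breeding at age x = l_x × m_x:
  age 10: 0.64 × 14 = 8.960
  age 11: 0.37 × 23 = 8.510
  age 12: 0.29 × 33 = 9.570
  age 13: 0.24 × 51 = 12.240
  age 14: 0.20 × 77 = 15.400
Maximum at age 14 (15.400).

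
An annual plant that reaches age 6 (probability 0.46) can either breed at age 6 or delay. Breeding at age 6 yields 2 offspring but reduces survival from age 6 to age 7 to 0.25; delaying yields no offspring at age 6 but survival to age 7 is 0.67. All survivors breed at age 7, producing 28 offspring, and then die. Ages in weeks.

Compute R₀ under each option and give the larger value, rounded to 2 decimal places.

breed at age 6: R₀ = 0.46 × (2 + 0.25 × 28) = 0.46 × 9.0000 = 4.1400
delay to age 7: R₀ = 0.46 × (0.67 × 28) = 0.46 × 18.7600 = 8.6296
Higher: delay to age 7 (8.6296).

8.63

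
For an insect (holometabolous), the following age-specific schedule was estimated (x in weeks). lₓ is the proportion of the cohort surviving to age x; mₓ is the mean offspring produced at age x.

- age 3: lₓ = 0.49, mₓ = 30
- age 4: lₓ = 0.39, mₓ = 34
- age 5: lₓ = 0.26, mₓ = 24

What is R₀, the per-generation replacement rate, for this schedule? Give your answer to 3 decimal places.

34.200

R₀ = Σ lₓ mₓ:
  age 3: 0.49 × 30 = 14.7000
  age 4: 0.39 × 34 = 13.2600
  age 5: 0.26 × 24 = 6.2400
R₀ = 14.7000 + 13.2600 + 6.2400 = 34.2000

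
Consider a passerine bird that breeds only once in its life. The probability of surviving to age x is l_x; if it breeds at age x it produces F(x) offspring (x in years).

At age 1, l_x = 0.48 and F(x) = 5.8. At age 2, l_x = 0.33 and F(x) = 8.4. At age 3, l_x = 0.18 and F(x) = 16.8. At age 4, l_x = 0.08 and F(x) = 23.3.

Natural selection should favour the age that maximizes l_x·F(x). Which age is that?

Expected offspring if breeding at age x = l_x × F(x):
  age 1: 0.48 × 5.8 = 2.784
  age 2: 0.33 × 8.4 = 2.772
  age 3: 0.18 × 16.8 = 3.024
  age 4: 0.08 × 23.3 = 1.864
Maximum at age 3 (3.024).

3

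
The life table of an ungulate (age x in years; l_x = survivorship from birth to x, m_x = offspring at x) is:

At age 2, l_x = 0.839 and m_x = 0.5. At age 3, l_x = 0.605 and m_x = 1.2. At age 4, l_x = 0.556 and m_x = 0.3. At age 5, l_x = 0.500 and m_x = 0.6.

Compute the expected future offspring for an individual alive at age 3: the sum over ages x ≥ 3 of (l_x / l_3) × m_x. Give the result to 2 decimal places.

1.97

l_3 = 0.605. Conditional survival from age 3 to x is l_x / l_3.
  x=3: (0.605/0.605) × 1.2 = 1.2000
  x=4: (0.556/0.605) × 0.3 = 0.2757
  x=5: (0.500/0.605) × 0.6 = 0.4959
Sum = 1.2000 + 0.2757 + 0.4959 = 1.9716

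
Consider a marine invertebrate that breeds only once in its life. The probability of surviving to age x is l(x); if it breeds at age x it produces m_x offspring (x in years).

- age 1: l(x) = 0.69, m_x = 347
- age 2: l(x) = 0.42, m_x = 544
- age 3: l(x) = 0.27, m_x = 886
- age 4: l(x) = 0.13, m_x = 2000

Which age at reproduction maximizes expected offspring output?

4

Expected offspring if breeding at age x = l(x) × m_x:
  age 1: 0.69 × 347 = 239.430
  age 2: 0.42 × 544 = 228.480
  age 3: 0.27 × 886 = 239.220
  age 4: 0.13 × 2000 = 260.000
Maximum at age 4 (260.000).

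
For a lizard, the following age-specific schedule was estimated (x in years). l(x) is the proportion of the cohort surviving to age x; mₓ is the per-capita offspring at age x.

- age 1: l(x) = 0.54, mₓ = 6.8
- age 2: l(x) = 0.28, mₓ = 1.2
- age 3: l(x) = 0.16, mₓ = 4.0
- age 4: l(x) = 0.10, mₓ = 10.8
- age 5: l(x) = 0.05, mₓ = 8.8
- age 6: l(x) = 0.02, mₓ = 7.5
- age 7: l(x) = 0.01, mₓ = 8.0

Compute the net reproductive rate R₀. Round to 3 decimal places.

R₀ = Σ l(x) mₓ:
  age 1: 0.54 × 6.8 = 3.6720
  age 2: 0.28 × 1.2 = 0.3360
  age 3: 0.16 × 4.0 = 0.6400
  age 4: 0.10 × 10.8 = 1.0800
  age 5: 0.05 × 8.8 = 0.4400
  age 6: 0.02 × 7.5 = 0.1500
  age 7: 0.01 × 8.0 = 0.0800
R₀ = 3.6720 + 0.3360 + 0.6400 + 1.0800 + 0.4400 + 0.1500 + 0.0800 = 6.3980

6.398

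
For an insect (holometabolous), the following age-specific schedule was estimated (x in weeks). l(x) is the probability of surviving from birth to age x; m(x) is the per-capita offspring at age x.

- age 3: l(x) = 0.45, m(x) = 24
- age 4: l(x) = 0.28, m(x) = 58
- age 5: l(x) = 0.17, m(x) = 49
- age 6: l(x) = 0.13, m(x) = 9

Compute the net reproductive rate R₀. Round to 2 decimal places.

36.54

R₀ = Σ l(x) m(x):
  age 3: 0.45 × 24 = 10.8000
  age 4: 0.28 × 58 = 16.2400
  age 5: 0.17 × 49 = 8.3300
  age 6: 0.13 × 9 = 1.1700
R₀ = 10.8000 + 16.2400 + 8.3300 + 1.1700 = 36.5400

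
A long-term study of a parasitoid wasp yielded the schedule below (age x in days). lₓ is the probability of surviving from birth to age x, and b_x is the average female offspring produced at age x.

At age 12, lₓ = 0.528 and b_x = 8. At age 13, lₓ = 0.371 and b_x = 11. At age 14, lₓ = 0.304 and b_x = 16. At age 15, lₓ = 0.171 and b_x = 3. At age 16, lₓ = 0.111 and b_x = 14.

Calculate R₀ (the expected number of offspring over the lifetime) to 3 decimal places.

R₀ = Σ lₓ b_x:
  age 12: 0.528 × 8 = 4.2240
  age 13: 0.371 × 11 = 4.0810
  age 14: 0.304 × 16 = 4.8640
  age 15: 0.171 × 3 = 0.5130
  age 16: 0.111 × 14 = 1.5540
R₀ = 4.2240 + 4.0810 + 4.8640 + 0.5130 + 1.5540 = 15.2360

15.236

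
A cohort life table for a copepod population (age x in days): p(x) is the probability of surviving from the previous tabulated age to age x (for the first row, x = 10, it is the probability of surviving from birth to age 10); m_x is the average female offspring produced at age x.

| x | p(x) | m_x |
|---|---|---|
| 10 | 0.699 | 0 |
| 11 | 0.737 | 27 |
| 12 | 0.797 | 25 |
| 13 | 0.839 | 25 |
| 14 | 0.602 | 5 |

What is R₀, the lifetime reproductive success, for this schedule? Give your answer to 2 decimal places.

Survivorship from birth: l_x = p_10·p_11·…·p_x.
  l_10 = 0.69900
  l_11 = 0.51516
  l_12 = 0.41058
  l_13 = 0.34448
  l_14 = 0.20738
R₀ = Σ l_x m_x:
  age 10: 0.69900 × 0 = 0.0000
  age 11: 0.51516 × 27 = 13.9093
  age 12: 0.41058 × 25 = 10.2645
  age 13: 0.34448 × 25 = 8.6120
  age 14: 0.20738 × 5 = 1.0369
R₀ = 0.0000 + 13.9093 + 10.2645 + 8.6120 + 1.0369 = 33.8227

33.82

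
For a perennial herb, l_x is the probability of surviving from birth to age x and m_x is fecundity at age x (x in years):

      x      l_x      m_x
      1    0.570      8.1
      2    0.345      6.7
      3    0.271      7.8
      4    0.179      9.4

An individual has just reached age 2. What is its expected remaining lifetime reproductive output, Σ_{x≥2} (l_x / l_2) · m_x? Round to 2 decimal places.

17.70

l_2 = 0.345. Conditional survival from age 2 to x is l_x / l_2.
  x=2: (0.345/0.345) × 6.7 = 6.7000
  x=3: (0.271/0.345) × 7.8 = 6.1270
  x=4: (0.179/0.345) × 9.4 = 4.8771
Sum = 6.7000 + 6.1270 + 4.8771 = 17.7041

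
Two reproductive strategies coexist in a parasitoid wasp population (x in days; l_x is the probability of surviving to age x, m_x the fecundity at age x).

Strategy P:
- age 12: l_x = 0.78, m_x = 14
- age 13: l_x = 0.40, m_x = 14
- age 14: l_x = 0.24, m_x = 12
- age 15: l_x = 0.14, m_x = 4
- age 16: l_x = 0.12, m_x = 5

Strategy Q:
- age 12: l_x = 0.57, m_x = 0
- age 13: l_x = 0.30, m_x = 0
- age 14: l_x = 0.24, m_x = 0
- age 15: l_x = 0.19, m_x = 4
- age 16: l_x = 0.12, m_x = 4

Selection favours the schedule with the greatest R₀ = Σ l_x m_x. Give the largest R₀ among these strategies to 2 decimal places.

Strategy P: R₀ = 0.78×14 + 0.40×14 + 0.24×12 + 0.14×4 + 0.12×5 = 20.5600
Strategy Q: R₀ = 0.57×0 + 0.30×0 + 0.24×0 + 0.19×4 + 0.12×4 = 1.2400
Highest R₀: strategy P with 20.5600.

20.56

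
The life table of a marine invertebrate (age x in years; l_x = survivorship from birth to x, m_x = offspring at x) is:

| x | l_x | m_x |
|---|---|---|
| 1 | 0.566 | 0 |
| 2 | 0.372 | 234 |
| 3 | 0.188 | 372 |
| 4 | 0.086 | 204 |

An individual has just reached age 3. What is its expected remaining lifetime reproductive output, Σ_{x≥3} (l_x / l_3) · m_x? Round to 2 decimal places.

465.32

l_3 = 0.188. Conditional survival from age 3 to x is l_x / l_3.
  x=3: (0.188/0.188) × 372 = 372.0000
  x=4: (0.086/0.188) × 204 = 93.3191
Sum = 372.0000 + 93.3191 = 465.3191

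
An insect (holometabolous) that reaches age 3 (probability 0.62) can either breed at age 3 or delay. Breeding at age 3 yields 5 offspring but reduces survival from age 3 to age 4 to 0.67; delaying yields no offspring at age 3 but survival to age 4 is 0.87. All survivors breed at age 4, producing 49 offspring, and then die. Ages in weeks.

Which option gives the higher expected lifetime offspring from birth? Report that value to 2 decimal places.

26.43

breed at age 3: R₀ = 0.62 × (5 + 0.67 × 49) = 0.62 × 37.8300 = 23.4546
delay to age 4: R₀ = 0.62 × (0.87 × 49) = 0.62 × 42.6300 = 26.4306
Higher: delay to age 4 (26.4306).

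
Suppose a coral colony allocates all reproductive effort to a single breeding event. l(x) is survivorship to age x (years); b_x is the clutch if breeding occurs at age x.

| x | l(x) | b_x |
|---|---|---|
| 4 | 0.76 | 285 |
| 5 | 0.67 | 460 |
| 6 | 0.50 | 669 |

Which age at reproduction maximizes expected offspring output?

6

Expected offspring if breeding at age x = l(x) × b_x:
  age 4: 0.76 × 285 = 216.600
  age 5: 0.67 × 460 = 308.200
  age 6: 0.50 × 669 = 334.500
Maximum at age 6 (334.500).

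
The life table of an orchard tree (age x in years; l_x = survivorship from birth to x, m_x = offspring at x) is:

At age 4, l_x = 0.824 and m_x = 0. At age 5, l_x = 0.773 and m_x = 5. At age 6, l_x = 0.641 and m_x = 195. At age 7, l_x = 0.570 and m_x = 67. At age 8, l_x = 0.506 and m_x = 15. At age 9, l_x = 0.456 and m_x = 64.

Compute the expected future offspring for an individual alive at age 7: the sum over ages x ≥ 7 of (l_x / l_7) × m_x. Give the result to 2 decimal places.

131.52

l_7 = 0.570. Conditional survival from age 7 to x is l_x / l_7.
  x=7: (0.570/0.570) × 67 = 67.0000
  x=8: (0.506/0.570) × 15 = 13.3158
  x=9: (0.456/0.570) × 64 = 51.2000
Sum = 67.0000 + 13.3158 + 51.2000 = 131.5158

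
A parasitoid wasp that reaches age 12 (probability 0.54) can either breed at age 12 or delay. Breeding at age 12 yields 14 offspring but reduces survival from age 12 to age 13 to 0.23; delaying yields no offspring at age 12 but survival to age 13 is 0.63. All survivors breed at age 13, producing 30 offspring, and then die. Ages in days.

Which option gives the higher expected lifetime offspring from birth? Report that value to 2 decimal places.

breed at age 12: R₀ = 0.54 × (14 + 0.23 × 30) = 0.54 × 20.9000 = 11.2860
delay to age 13: R₀ = 0.54 × (0.63 × 30) = 0.54 × 18.9000 = 10.2060
Higher: breed at age 12 (11.2860).

11.29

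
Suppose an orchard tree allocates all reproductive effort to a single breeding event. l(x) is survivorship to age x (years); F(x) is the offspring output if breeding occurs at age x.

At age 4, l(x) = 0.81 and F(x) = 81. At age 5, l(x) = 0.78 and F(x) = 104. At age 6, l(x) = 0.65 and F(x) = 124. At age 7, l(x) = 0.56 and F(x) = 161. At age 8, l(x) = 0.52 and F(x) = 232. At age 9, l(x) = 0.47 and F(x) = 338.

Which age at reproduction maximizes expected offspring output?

9

Expected offspring if breeding at age x = l(x) × F(x):
  age 4: 0.81 × 81 = 65.610
  age 5: 0.78 × 104 = 81.120
  age 6: 0.65 × 124 = 80.600
  age 7: 0.56 × 161 = 90.160
  age 8: 0.52 × 232 = 120.640
  age 9: 0.47 × 338 = 158.860
Maximum at age 9 (158.860).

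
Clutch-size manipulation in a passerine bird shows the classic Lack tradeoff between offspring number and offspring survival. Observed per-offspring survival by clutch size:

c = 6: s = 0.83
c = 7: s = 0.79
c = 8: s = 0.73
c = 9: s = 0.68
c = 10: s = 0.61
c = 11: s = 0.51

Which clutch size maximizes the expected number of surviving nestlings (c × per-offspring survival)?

Expected surviving nestlings = c × s(c):
  c=6: 6 × 0.83 = 4.980
  c=7: 7 × 0.79 = 5.530
  c=8: 8 × 0.73 = 5.840
  c=9: 9 × 0.68 = 6.120
  c=10: 10 × 0.61 = 6.100
  c=11: 11 × 0.51 = 5.610
Maximum at c = 9 (6.120 surviving nestlings).

9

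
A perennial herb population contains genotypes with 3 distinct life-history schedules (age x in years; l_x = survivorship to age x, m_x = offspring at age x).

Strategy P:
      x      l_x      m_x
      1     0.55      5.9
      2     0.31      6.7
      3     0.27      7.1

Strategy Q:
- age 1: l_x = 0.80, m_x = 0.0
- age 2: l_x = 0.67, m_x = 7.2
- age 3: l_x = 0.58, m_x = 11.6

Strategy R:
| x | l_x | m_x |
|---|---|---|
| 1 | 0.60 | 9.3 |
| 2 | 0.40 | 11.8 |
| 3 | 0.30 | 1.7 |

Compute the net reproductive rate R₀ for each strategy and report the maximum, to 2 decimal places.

11.55

Strategy P: R₀ = 0.55×5.9 + 0.31×6.7 + 0.27×7.1 = 7.2390
Strategy Q: R₀ = 0.80×0.0 + 0.67×7.2 + 0.58×11.6 = 11.5520
Strategy R: R₀ = 0.60×9.3 + 0.40×11.8 + 0.30×1.7 = 10.8100
Highest R₀: strategy Q with 11.5520.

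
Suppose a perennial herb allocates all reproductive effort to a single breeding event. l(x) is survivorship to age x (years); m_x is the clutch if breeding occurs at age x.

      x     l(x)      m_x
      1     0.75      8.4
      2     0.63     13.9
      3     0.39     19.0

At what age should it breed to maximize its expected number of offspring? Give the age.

2

Expected offspring if breeding at age x = l(x) × m_x:
  age 1: 0.75 × 8.4 = 6.300
  age 2: 0.63 × 13.9 = 8.757
  age 3: 0.39 × 19.0 = 7.410
Maximum at age 2 (8.757).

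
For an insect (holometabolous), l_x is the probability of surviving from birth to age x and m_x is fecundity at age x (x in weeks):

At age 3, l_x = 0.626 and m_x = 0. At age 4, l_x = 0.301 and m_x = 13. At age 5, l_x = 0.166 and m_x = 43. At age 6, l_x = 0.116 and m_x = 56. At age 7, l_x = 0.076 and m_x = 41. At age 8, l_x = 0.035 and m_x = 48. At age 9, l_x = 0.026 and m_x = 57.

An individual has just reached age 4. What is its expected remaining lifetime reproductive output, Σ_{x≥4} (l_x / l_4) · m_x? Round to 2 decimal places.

79.15

l_4 = 0.301. Conditional survival from age 4 to x is l_x / l_4.
  x=4: (0.301/0.301) × 13 = 13.0000
  x=5: (0.166/0.301) × 43 = 23.7143
  x=6: (0.116/0.301) × 56 = 21.5814
  x=7: (0.076/0.301) × 41 = 10.3522
  x=8: (0.035/0.301) × 48 = 5.5814
  x=9: (0.026/0.301) × 57 = 4.9236
Sum = 13.0000 + 23.7143 + 21.5814 + 10.3522 + 5.5814 + 4.9236 = 79.1528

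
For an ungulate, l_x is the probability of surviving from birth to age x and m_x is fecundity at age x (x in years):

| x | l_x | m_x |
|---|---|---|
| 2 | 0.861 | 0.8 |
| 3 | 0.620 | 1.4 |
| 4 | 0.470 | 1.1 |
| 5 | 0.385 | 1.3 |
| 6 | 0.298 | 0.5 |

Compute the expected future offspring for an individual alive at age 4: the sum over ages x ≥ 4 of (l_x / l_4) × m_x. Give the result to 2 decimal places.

2.48

l_4 = 0.470. Conditional survival from age 4 to x is l_x / l_4.
  x=4: (0.470/0.470) × 1.1 = 1.1000
  x=5: (0.385/0.470) × 1.3 = 1.0649
  x=6: (0.298/0.470) × 0.5 = 0.3170
Sum = 1.1000 + 1.0649 + 0.3170 = 2.4819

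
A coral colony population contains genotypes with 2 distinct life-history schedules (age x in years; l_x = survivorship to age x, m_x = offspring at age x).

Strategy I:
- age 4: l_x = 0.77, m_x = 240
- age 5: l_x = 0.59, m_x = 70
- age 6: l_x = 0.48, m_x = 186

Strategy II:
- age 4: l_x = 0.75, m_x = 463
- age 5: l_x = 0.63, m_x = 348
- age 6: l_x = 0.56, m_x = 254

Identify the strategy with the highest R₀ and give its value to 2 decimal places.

Strategy I: R₀ = 0.77×240 + 0.59×70 + 0.48×186 = 315.3800
Strategy II: R₀ = 0.75×463 + 0.63×348 + 0.56×254 = 708.7300
Highest R₀: strategy II with 708.7300.

708.73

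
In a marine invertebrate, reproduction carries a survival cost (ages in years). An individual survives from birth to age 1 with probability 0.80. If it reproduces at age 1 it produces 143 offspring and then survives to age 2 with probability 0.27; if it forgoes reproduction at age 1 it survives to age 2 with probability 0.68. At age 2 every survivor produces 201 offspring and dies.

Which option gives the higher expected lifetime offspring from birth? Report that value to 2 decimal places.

breed at age 1: R₀ = 0.80 × (143 + 0.27 × 201) = 0.80 × 197.2700 = 157.8160
delay to age 2: R₀ = 0.80 × (0.68 × 201) = 0.80 × 136.6800 = 109.3440
Higher: breed at age 1 (157.8160).

157.82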